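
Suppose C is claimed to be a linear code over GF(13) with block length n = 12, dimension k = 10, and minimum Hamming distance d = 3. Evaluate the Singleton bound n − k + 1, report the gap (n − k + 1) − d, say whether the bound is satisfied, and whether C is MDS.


Singleton RHS = n − k + 1 = 3, slack = 0, bound satisfied, MDS.

Singleton bound: d ≤ n − k + 1.
Here n = 12, k = 10, so n − k + 1 = 3.
Given d = 3, check d ≤ 3: YES.
Slack = (n − k + 1) − d = 0.
The code is MDS (slack = 0).
Description: the claimed parameters are [12, 10, 3]_13; such a code would be MDS (meets Singleton bound).


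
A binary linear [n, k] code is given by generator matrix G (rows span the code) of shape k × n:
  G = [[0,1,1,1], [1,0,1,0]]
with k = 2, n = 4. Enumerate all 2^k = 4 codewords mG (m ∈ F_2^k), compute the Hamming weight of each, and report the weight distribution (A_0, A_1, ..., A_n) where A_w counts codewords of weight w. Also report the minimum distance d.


Weight distribution: A_0 = 1, A_2 = 1, A_3 = 2. Minimum distance d = 2.

Enumerate all 2^2 = 4 messages m ∈ F_2^2.
For each, compute codeword c = mG in F_2^4, then tally its weight.
  m = 00 → c = 0000, weight = 0.
  m = 10 → c = 0111, weight = 3.
  m = 01 → c = 1010, weight = 2.
  m = 11 → c = 1101, weight = 3.
Tally weights:
  weight 0: 1 codewords.
  weight 2: 1 codewords.
  weight 3: 2 codewords.
Minimum distance d = smallest w > 0 with A_w > 0 = 2.
Sanity: Σ A_w = 4 = 2^2 = 4 ✓.


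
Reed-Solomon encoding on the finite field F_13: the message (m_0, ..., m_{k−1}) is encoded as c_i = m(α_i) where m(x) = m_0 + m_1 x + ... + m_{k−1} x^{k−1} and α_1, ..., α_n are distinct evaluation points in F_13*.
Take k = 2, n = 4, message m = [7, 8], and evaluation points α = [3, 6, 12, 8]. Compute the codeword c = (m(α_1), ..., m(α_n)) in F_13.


c = [5, 3, 12, 6]

Message polynomial: m(x) = 7 + 8·x (mod 13).
For each evaluation point α_i, compute m(α_i) mod 13:
  α_1 = 3: Horner steps 8 → 5, so m(3) = 5.
  α_2 = 6: Horner steps 8 → 3, so m(6) = 3.
  α_3 = 12: Horner steps 8 → 12, so m(12) = 12.
  α_4 = 8: Horner steps 8 → 6, so m(8) = 6.
Codeword c = [5, 3, 12, 6] ∈ F_13^4.


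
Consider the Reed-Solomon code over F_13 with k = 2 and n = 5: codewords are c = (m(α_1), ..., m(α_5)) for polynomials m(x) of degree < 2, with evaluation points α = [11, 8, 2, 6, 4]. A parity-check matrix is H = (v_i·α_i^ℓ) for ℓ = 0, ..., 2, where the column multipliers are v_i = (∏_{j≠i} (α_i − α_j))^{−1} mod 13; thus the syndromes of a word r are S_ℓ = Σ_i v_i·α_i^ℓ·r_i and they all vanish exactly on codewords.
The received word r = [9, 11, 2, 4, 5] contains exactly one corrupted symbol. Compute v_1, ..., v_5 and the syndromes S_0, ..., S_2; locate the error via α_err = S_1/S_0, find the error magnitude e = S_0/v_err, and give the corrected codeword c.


S = (11, 1, 6), error at position 4, error magnitude e = 9, c = [9, 11, 2, 8, 5].

Step 1: column multipliers v_i = (∏_{j≠i}(α_i − α_j))^{−1} mod 13.
  i = 1 (α = 11): (11−8)(11−2)(11−6)(11−4) = 3·9·5·7 = 945 ≡ 9, so v_1 = 9^{−1} = 3 (mod 13).
  i = 2 (α = 8): (8−11)(8−2)(8−6)(8−4) = (−3)·6·2·4 = −144 ≡ 12, so v_2 = 12^{−1} = 12 (mod 13).
  i = 3 (α = 2): (2−11)(2−8)(2−6)(2−4) = (−9)·(−6)·(−4)·(−2) = 432 ≡ 3, so v_3 = 3^{−1} = 9 (mod 13).
  i = 4 (α = 6): (6−11)(6−8)(6−2)(6−4) = (−5)·(−2)·4·2 = 80 ≡ 2, so v_4 = 2^{−1} = 7 (mod 13).
  i = 5 (α = 4): (4−11)(4−8)(4−2)(4−6) = (−7)·(−4)·2·(−2) = −112 ≡ 5, so v_5 = 5^{−1} = 8 (mod 13).
  v = [3, 12, 9, 7, 8].
Step 2: syndromes of r = [9, 11, 2, 4, 5] (all sums mod 13).
  S_0 = Σ v_i r_i = 3·9 + 12·11 + 9·2 + 7·4 + 8·5 = 245 ≡ 11.
  S_1 = Σ v_i α_i r_i = 3·11·9 + 12·8·11 + 9·2·2 + 7·6·4 + 8·4·5 = 1717 ≡ 1.
  α_i^2 mod 13 = [4, 12, 4, 10, 3].
  S_2 = Σ v_i α_i^2 r_i = 3·4·9 + 12·12·11 + 9·4·2 + 7·10·4 + 8·3·5 = 2164 ≡ 6.
  S = (11, 1, 6) ≠ 0, so r is not a codeword (an error is present).
Step 3: locate the error. For a single error e at position i, S_ℓ = v_i·e·α_i^ℓ, so α_err = S_1/S_0.
  S_0^{−1} = 11^{−1} = 6 (mod 13), so α_err = 1·6 = 6 ≡ 6 = α_4. Error position i = 4.
  Consistency check: S_2/S_1 = 6·1 = 6 ≡ 6 = α_err ✓ (single-error assumption holds).
Step 4: error magnitude e = S_0/v_4 = S_0·∏_{j≠4}(α_4 − α_j) = 11·2 = 22 ≡ 9 (mod 13).
Step 5: correct position 4: c_4 = r_4 − e = 4 − 9 ≡ 8 (mod 13). Hence c = [9, 11, 2, 8, 5].
  Check: interpolating c through the α_i gives m(x) = 12 + 8·x (degree < 2) with m(α_i) = c_i for every i, so c is indeed a codeword.


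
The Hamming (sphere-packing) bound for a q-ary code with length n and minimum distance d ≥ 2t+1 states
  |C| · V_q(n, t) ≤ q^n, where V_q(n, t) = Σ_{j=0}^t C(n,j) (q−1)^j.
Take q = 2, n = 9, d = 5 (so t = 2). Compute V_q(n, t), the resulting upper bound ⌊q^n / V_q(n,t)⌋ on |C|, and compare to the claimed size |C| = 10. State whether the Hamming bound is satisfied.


V_q(n, t) = 46, q^n = 512, Hamming bound = 11, |C| = 10 ≤ bound (satisfied).

Step 1: Compute V_q(n, t) = Σ_{j=0}^2 C(n, j) (q−1)^j.
  j = 0: C(9,0)·(1)^0 = 1·1 = 1.
  j = 1: C(9,1)·(1)^1 = 9·1 = 9.
  j = 2: C(9,2)·(1)^2 = 36·1 = 36.
  V_q(n, t) = 1 + 9 + 36 = 46.
Step 2: q^n = 2^9 = 512.
Step 3: Hamming bound ⌊q^n / V_q(n,t)⌋ = ⌊512/46⌋ = 11.
Step 4: Compare |C| = 10 to 11: satisfied.
The claimed |C| lies below the Hamming bound.


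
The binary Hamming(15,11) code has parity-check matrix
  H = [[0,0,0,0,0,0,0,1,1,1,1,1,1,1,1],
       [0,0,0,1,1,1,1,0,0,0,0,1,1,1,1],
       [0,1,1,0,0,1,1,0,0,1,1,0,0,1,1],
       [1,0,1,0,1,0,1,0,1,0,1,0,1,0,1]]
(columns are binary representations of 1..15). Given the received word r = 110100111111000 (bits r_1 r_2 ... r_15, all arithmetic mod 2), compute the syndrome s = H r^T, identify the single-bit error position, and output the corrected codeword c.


s = (1, 1, 0, 0)^T, error position = 12, corrected codeword c = 110100111110000

Compute s = H r^T mod 2 one row at a time:
  s_1 = 1 + 1 + 1 + 1 + 1 + 0 + 0 + 0 = 5 ≡ 1 (mod 2).
  s_2 = 1 + 0 + 0 + 1 + 1 + 0 + 0 + 0 = 3 ≡ 1 (mod 2).
  s_3 = 1 + 0 + 0 + 1 + 1 + 1 + 0 + 0 = 4 ≡ 0 (mod 2).
  s_4 = 1 + 0 + 0 + 1 + 1 + 1 + 0 + 0 = 4 ≡ 0 (mod 2).
s = (1, 1, 0, 0)^T — this equals column 12 of H (binary 1100), so error is at position 12.
Correct: flip bit 12 of r = 110100111111000 to get c = 110100111110000.


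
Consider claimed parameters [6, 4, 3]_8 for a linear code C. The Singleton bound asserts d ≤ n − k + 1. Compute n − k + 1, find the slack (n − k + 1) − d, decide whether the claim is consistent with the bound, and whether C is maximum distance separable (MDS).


Singleton RHS = n − k + 1 = 3, slack = 0, bound satisfied, MDS.

Singleton bound: d ≤ n − k + 1.
Here n = 6, k = 4, so n − k + 1 = 3.
Given d = 3, check d ≤ 3: YES.
Slack = (n − k + 1) − d = 0.
The code is MDS (slack = 0).
Description: the claimed parameters are [6, 4, 3]_8; such a code would be MDS (meets Singleton bound).


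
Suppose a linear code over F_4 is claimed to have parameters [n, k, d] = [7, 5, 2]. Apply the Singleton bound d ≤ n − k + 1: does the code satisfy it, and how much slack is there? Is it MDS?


Singleton RHS = n − k + 1 = 3, slack = 1, bound satisfied, not MDS.

Singleton bound: d ≤ n − k + 1.
Here n = 7, k = 5, so n − k + 1 = 3.
Given d = 2, check d ≤ 3: YES.
Slack = (n − k + 1) − d = 1.
The code is NOT MDS (slack = 1 > 0).
Description: the claimed parameters are [7, 5, 2]_4; such a code would be non-MDS.


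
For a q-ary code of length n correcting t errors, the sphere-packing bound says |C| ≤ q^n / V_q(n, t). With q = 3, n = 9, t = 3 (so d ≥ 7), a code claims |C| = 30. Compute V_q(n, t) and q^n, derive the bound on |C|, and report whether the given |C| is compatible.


V_q(n, t) = 835, q^n = 19683, Hamming bound = 23, |C| = 30 > bound (violated).

Step 1: Compute V_q(n, t) = Σ_{j=0}^3 C(n, j) (q−1)^j.
  j = 0: C(9,0)·(2)^0 = 1·1 = 1.
  j = 1: C(9,1)·(2)^1 = 9·2 = 18.
  j = 2: C(9,2)·(2)^2 = 36·4 = 144.
  j = 3: C(9,3)·(2)^3 = 84·8 = 672.
  V_q(n, t) = 1 + 18 + 144 + 672 = 835.
Step 2: q^n = 3^9 = 19683.
Step 3: Hamming bound ⌊q^n / V_q(n,t)⌋ = ⌊19683/835⌋ = 23.
Step 4: Compare |C| = 30 to 23: violated.
The claimed |C| lies above the Hamming bound, so no 3-ary code of length 9 with d ≥ 7 can have 30 codewords.


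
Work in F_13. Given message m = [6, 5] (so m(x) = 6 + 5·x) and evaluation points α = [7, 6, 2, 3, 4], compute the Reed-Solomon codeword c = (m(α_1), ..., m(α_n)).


c = [2, 10, 3, 8, 0]

Message polynomial: m(x) = 6 + 5·x (mod 13).
For each evaluation point α_i, compute m(α_i) mod 13:
  α_1 = 7: Horner steps 5 → 2, so m(7) = 2.
  α_2 = 6: Horner steps 5 → 10, so m(6) = 10.
  α_3 = 2: Horner steps 5 → 3, so m(2) = 3.
  α_4 = 3: Horner steps 5 → 8, so m(3) = 8.
  α_5 = 4: Horner steps 5 → 0, so m(4) = 0.
Codeword c = [2, 10, 3, 8, 0] ∈ F_13^5.


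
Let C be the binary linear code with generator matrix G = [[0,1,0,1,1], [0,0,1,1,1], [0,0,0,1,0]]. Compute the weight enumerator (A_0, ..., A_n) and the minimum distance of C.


Weight distribution: A_0 = 1, A_1 = 1, A_2 = 3, A_3 = 3. Minimum distance d = 1.

Enumerate all 2^3 = 8 messages m ∈ F_2^3.
For each, compute codeword c = mG in F_2^5, then tally its weight.
  m = 000 → c = 00000, weight = 0.
  m = 100 → c = 01011, weight = 3.
  m = 010 → c = 00111, weight = 3.
  m = 110 → c = 01100, weight = 2.
  m = 001 → c = 00010, weight = 1.
  m = 101 → c = 01001, weight = 2.
  m = 011 → c = 00101, weight = 2.
  m = 111 → c = 01110, weight = 3.
Tally weights:
  weight 0: 1 codewords.
  weight 1: 1 codewords.
  weight 2: 3 codewords.
  weight 3: 3 codewords.
Minimum distance d = smallest w > 0 with A_w > 0 = 1.
Sanity: Σ A_w = 8 = 2^3 = 8 ✓.


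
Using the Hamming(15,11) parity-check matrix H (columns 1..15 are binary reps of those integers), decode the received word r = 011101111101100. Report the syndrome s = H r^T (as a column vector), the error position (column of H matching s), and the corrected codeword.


s = (1, 1, 1, 0)^T, error position = 14, corrected codeword c = 011101111101110

Compute s = H r^T mod 2 one row at a time:
  s_1 = 1 + 1 + 1 + 0 + 1 + 1 + 0 + 0 = 5 ≡ 1 (mod 2).
  s_2 = 1 + 0 + 1 + 1 + 1 + 1 + 0 + 0 = 5 ≡ 1 (mod 2).
  s_3 = 1 + 1 + 1 + 1 + 1 + 0 + 0 + 0 = 5 ≡ 1 (mod 2).
  s_4 = 0 + 1 + 0 + 1 + 1 + 0 + 1 + 0 = 4 ≡ 0 (mod 2).
s = (1, 1, 1, 0)^T — this equals column 14 of H (binary 1110), so error is at position 14.
Correct: flip bit 14 of r = 011101111101100 to get c = 011101111101110.


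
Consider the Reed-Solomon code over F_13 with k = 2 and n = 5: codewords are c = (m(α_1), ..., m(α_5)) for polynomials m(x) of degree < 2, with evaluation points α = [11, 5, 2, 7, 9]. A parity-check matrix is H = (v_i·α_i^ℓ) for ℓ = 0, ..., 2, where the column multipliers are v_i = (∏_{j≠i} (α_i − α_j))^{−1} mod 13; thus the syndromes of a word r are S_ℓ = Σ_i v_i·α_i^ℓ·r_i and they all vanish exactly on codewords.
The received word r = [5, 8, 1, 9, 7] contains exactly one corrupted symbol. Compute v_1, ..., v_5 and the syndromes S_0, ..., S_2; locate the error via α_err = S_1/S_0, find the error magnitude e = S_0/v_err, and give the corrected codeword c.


S = (3, 2, 10), error at position 2, error magnitude e = 10, c = [5, 11, 1, 9, 7].

Step 1: column multipliers v_i = (∏_{j≠i}(α_i − α_j))^{−1} mod 13.
  i = 1 (α = 11): (11−5)(11−2)(11−7)(11−9) = 6·9·4·2 = 432 ≡ 3, so v_1 = 3^{−1} = 9 (mod 13).
  i = 2 (α = 5): (5−11)(5−2)(5−7)(5−9) = (−6)·3·(−2)·(−4) = −144 ≡ 12, so v_2 = 12^{−1} = 12 (mod 13).
  i = 3 (α = 2): (2−11)(2−5)(2−7)(2−9) = (−9)·(−3)·(−5)·(−7) = 945 ≡ 9, so v_3 = 9^{−1} = 3 (mod 13).
  i = 4 (α = 7): (7−11)(7−5)(7−2)(7−9) = (−4)·2·5·(−2) = 80 ≡ 2, so v_4 = 2^{−1} = 7 (mod 13).
  i = 5 (α = 9): (9−11)(9−5)(9−2)(9−7) = (−2)·4·7·2 = −112 ≡ 5, so v_5 = 5^{−1} = 8 (mod 13).
  v = [9, 12, 3, 7, 8].
Step 2: syndromes of r = [5, 8, 1, 9, 7] (all sums mod 13).
  S_0 = Σ v_i r_i = 9·5 + 12·8 + 3·1 + 7·9 + 8·7 = 263 ≡ 3.
  S_1 = Σ v_i α_i r_i = 9·11·5 + 12·5·8 + 3·2·1 + 7·7·9 + 8·9·7 = 1926 ≡ 2.
  α_i^2 mod 13 = [4, 12, 4, 10, 3].
  S_2 = Σ v_i α_i^2 r_i = 9·4·5 + 12·12·8 + 3·4·1 + 7·10·9 + 8·3·7 = 2142 ≡ 10.
  S = (3, 2, 10) ≠ 0, so r is not a codeword (an error is present).
Step 3: locate the error. For a single error e at position i, S_ℓ = v_i·e·α_i^ℓ, so α_err = S_1/S_0.
  S_0^{−1} = 3^{−1} = 9 (mod 13), so α_err = 2·9 = 18 ≡ 5 = α_2. Error position i = 2.
  Consistency check: S_2/S_1 = 10·7 = 70 ≡ 5 = α_err ✓ (single-error assumption holds).
Step 4: error magnitude e = S_0/v_2 = S_0·∏_{j≠2}(α_2 − α_j) = 3·12 = 36 ≡ 10 (mod 13).
Step 5: correct position 2: c_2 = r_2 − e = 8 − 10 ≡ 11 (mod 13). Hence c = [5, 11, 1, 9, 7].
  Check: interpolating c through the α_i gives m(x) = 3 + 12·x (degree < 2) with m(α_i) = c_i for every i, so c is indeed a codeword.


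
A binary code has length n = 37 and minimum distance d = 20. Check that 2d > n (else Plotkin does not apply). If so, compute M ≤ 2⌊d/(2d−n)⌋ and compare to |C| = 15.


Plotkin bound M ≤ 12; given |C| = 15 > bound (violated).

Check applicability: 2d = 40, n = 37.
2d − n = 3 > 0, so Plotkin applies.
Compute d/(2d−n) = 20/3 ≈ 6.6667.
⌊d/(2d−n)⌋ = 6.
Plotkin bound: M ≤ 2·6 = 12.
Given |C| = 15, check: VIOLATED.
This |C| is above the Plotkin bound, so no binary code with n = 37, d = 20 and 15 codewords exists.


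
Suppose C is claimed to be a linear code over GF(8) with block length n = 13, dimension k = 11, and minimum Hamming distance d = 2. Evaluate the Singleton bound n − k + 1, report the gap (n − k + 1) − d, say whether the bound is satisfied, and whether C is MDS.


Singleton RHS = n − k + 1 = 3, slack = 1, bound satisfied, not MDS.

Singleton bound: d ≤ n − k + 1.
Here n = 13, k = 11, so n − k + 1 = 3.
Given d = 2, check d ≤ 3: YES.
Slack = (n − k + 1) − d = 1.
The code is NOT MDS (slack = 1 > 0).
Description: the claimed parameters are [13, 11, 2]_8; such a code would be non-MDS.


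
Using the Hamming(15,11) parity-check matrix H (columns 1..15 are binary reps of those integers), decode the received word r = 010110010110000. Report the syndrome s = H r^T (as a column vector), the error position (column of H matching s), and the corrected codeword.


s = (1, 0, 1, 0)^T, error position = 10, corrected codeword c = 010110010010000

Compute s = H r^T mod 2 one row at a time:
  s_1 = 1 + 0 + 1 + 1 + 0 + 0 + 0 + 0 = 3 ≡ 1 (mod 2).
  s_2 = 1 + 1 + 0 + 0 + 0 + 0 + 0 + 0 = 2 ≡ 0 (mod 2).
  s_3 = 1 + 0 + 0 + 0 + 1 + 1 + 0 + 0 = 3 ≡ 1 (mod 2).
  s_4 = 0 + 0 + 1 + 0 + 0 + 1 + 0 + 0 = 2 ≡ 0 (mod 2).
s = (1, 0, 1, 0)^T — this equals column 10 of H (binary 1010), so error is at position 10.
Correct: flip bit 10 of r = 010110010110000 to get c = 010110010010000.


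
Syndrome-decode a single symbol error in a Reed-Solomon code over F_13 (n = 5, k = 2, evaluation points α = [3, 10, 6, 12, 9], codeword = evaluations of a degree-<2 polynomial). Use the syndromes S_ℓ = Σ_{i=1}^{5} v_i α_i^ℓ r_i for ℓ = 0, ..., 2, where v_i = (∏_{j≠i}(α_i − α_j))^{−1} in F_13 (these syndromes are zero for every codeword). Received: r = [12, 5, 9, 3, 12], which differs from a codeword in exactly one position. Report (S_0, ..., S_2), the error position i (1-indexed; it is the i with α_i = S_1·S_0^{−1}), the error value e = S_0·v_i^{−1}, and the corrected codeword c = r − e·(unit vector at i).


S = (3, 1, 9), error at position 5, error magnitude e = 6, c = [12, 5, 9, 3, 6].

Step 1: column multipliers v_i = (∏_{j≠i}(α_i − α_j))^{−1} mod 13.
  i = 1 (α = 3): (3−10)(3−6)(3−12)(3−9) = (−7)·(−3)·(−9)·(−6) = 1134 ≡ 3, so v_1 = 3^{−1} = 9 (mod 13).
  i = 2 (α = 10): (10−3)(10−6)(10−12)(10−9) = 7·4·(−2)·1 = −56 ≡ 9, so v_2 = 9^{−1} = 3 (mod 13).
  i = 3 (α = 6): (6−3)(6−10)(6−12)(6−9) = 3·(−4)·(−6)·(−3) = −216 ≡ 5, so v_3 = 5^{−1} = 8 (mod 13).
  i = 4 (α = 12): (12−3)(12−10)(12−6)(12−9) = 9·2·6·3 = 324 ≡ 12, so v_4 = 12^{−1} = 12 (mod 13).
  i = 5 (α = 9): (9−3)(9−10)(9−6)(9−12) = 6·(−1)·3·(−3) = 54 ≡ 2, so v_5 = 2^{−1} = 7 (mod 13).
  v = [9, 3, 8, 12, 7].
Step 2: syndromes of r = [12, 5, 9, 3, 12] (all sums mod 13).
  S_0 = Σ v_i r_i = 9·12 + 3·5 + 8·9 + 12·3 + 7·12 = 315 ≡ 3.
  S_1 = Σ v_i α_i r_i = 9·3·12 + 3·10·5 + 8·6·9 + 12·12·3 + 7·9·12 = 2094 ≡ 1.
  α_i^2 mod 13 = [9, 9, 10, 1, 3].
  S_2 = Σ v_i α_i^2 r_i = 9·9·12 + 3·9·5 + 8·10·9 + 12·1·3 + 7·3·12 = 2115 ≡ 9.
  S = (3, 1, 9) ≠ 0, so r is not a codeword (an error is present).
Step 3: locate the error. For a single error e at position i, S_ℓ = v_i·e·α_i^ℓ, so α_err = S_1/S_0.
  S_0^{−1} = 3^{−1} = 9 (mod 13), so α_err = 1·9 = 9 ≡ 9 = α_5. Error position i = 5.
  Consistency check: S_2/S_1 = 9·1 = 9 ≡ 9 = α_err ✓ (single-error assumption holds).
Step 4: error magnitude e = S_0/v_5 = S_0·∏_{j≠5}(α_5 − α_j) = 3·2 = 6 ≡ 6 (mod 13).
Step 5: correct position 5: c_5 = r_5 − e = 12 − 6 ≡ 6 (mod 13). Hence c = [12, 5, 9, 3, 6].
  Check: interpolating c through the α_i gives m(x) = 2 + 12·x (degree < 2) with m(α_i) = c_i for every i, so c is indeed a codeword.


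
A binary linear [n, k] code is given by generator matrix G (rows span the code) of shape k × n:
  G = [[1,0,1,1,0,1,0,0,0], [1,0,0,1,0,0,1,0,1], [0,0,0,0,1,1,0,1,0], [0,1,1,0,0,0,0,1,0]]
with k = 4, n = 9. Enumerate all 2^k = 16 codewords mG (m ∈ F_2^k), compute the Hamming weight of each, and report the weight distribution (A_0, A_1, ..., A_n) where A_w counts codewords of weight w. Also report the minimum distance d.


Weight distribution: A_0 = 1, A_3 = 2, A_4 = 6, A_5 = 4, A_7 = 2, A_8 = 1. Minimum distance d = 3.

Enumerate all 2^4 = 16 messages m ∈ F_2^4.
For each, compute codeword c = mG in F_2^9, then tally its weight.
  m = 0000 → c = 000000000, weight = 0.
  m = 1000 → c = 101101000, weight = 4.
  m = 0100 → c = 100100101, weight = 4.
  m = 1100 → c = 001001101, weight = 4.
  m = 0010 → c = 000011010, weight = 3.
  m = 1010 → c = 101110010, weight = 5.
  m = 0110 → c = 100111111, weight = 7.
  m = 1110 → c = 001010111, weight = 5.
  m = 0001 → c = 011000010, weight = 3.
  m = 1001 → c = 110101010, weight = 5.
  m = 0101 → c = 111100111, weight = 7.
  m = 1101 → c = 010001111, weight = 5.
  m = 0011 → c = 011011000, weight = 4.
  m = 1011 → c = 110110000, weight = 4.
  m = 0111 → c = 111111101, weight = 8.
  m = 1111 → c = 010010101, weight = 4.
Tally weights:
  weight 0: 1 codewords.
  weight 3: 2 codewords.
  weight 4: 6 codewords.
  weight 5: 4 codewords.
  weight 7: 2 codewords.
  weight 8: 1 codewords.
Minimum distance d = smallest w > 0 with A_w > 0 = 3.
Sanity: Σ A_w = 16 = 2^4 = 16 ✓.


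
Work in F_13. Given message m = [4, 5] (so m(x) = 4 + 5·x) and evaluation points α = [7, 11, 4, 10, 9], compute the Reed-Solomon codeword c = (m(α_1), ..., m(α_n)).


c = [0, 7, 11, 2, 10]

Message polynomial: m(x) = 4 + 5·x (mod 13).
For each evaluation point α_i, compute m(α_i) mod 13:
  α_1 = 7: Horner steps 5 → 0, so m(7) = 0.
  α_2 = 11: Horner steps 5 → 7, so m(11) = 7.
  α_3 = 4: Horner steps 5 → 11, so m(4) = 11.
  α_4 = 10: Horner steps 5 → 2, so m(10) = 2.
  α_5 = 9: Horner steps 5 → 10, so m(9) = 10.
Codeword c = [0, 7, 11, 2, 10] ∈ F_13^5.


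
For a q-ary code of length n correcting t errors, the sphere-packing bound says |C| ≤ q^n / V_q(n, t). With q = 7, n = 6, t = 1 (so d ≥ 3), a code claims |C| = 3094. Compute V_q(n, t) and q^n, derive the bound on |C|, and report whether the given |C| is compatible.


V_q(n, t) = 37, q^n = 117649, Hamming bound = 3179, |C| = 3094 ≤ bound (satisfied).

Step 1: Compute V_q(n, t) = Σ_{j=0}^1 C(n, j) (q−1)^j.
  j = 0: C(6,0)·(6)^0 = 1·1 = 1.
  j = 1: C(6,1)·(6)^1 = 6·6 = 36.
  V_q(n, t) = 1 + 36 = 37.
Step 2: q^n = 7^6 = 117649.
Step 3: Hamming bound ⌊q^n / V_q(n,t)⌋ = ⌊117649/37⌋ = 3179.
Step 4: Compare |C| = 3094 to 3179: satisfied.
The claimed |C| lies below the Hamming bound.


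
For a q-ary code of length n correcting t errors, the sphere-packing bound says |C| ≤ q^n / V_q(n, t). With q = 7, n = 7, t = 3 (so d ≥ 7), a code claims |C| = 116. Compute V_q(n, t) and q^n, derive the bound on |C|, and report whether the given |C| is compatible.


V_q(n, t) = 8359, q^n = 823543, Hamming bound = 98, |C| = 116 > bound (violated).

Step 1: Compute V_q(n, t) = Σ_{j=0}^3 C(n, j) (q−1)^j.
  j = 0: C(7,0)·(6)^0 = 1·1 = 1.
  j = 1: C(7,1)·(6)^1 = 7·6 = 42.
  j = 2: C(7,2)·(6)^2 = 21·36 = 756.
  j = 3: C(7,3)·(6)^3 = 35·216 = 7560.
  V_q(n, t) = 1 + 42 + 756 + 7560 = 8359.
Step 2: q^n = 7^7 = 823543.
Step 3: Hamming bound ⌊q^n / V_q(n,t)⌋ = ⌊823543/8359⌋ = 98.
Step 4: Compare |C| = 116 to 98: violated.
The claimed |C| lies above the Hamming bound, so no 7-ary code of length 7 with d ≥ 7 can have 116 codewords.


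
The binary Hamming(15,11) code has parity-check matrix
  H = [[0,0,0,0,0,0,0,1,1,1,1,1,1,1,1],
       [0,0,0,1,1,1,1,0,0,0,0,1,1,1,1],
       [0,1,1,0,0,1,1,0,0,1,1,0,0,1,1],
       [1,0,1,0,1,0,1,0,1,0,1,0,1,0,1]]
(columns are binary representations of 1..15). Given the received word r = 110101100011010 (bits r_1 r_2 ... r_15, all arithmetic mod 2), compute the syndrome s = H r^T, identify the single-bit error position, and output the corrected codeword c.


s = (1, 1, 1, 1)^T, error position = 15, corrected codeword c = 110101100011011

Compute s = H r^T mod 2 one row at a time:
  s_1 = 0 + 0 + 0 + 1 + 1 + 0 + 1 + 0 = 3 ≡ 1 (mod 2).
  s_2 = 1 + 0 + 1 + 1 + 1 + 0 + 1 + 0 = 5 ≡ 1 (mod 2).
  s_3 = 1 + 0 + 1 + 1 + 0 + 1 + 1 + 0 = 5 ≡ 1 (mod 2).
  s_4 = 1 + 0 + 0 + 1 + 0 + 1 + 0 + 0 = 3 ≡ 1 (mod 2).
s = (1, 1, 1, 1)^T — this equals column 15 of H (binary 1111), so error is at position 15.
Correct: flip bit 15 of r = 110101100011010 to get c = 110101100011011.


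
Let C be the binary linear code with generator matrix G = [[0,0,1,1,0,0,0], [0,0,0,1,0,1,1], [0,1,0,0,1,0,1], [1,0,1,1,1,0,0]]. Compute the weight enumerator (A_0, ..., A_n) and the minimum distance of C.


Weight distribution: A_0 = 1, A_2 = 2, A_3 = 4, A_4 = 5, A_5 = 4. Minimum distance d = 2.

Enumerate all 2^4 = 16 messages m ∈ F_2^4.
For each, compute codeword c = mG in F_2^7, then tally its weight.
  m = 0000 → c = 0000000, weight = 0.
  m = 1000 → c = 0011000, weight = 2.
  m = 0100 → c = 0001011, weight = 3.
  m = 1100 → c = 0010011, weight = 3.
  m = 0010 → c = 0100101, weight = 3.
  m = 1010 → c = 0111101, weight = 5.
  m = 0110 → c = 0101110, weight = 4.
  m = 1110 → c = 0110110, weight = 4.
  m = 0001 → c = 1011100, weight = 4.
  m = 1001 → c = 1000100, weight = 2.
  m = 0101 → c = 1010111, weight = 5.
  m = 1101 → c = 1001111, weight = 5.
  m = 0011 → c = 1111001, weight = 5.
  m = 1011 → c = 1100001, weight = 3.
  m = 0111 → c = 1110010, weight = 4.
  m = 1111 → c = 1101010, weight = 4.
Tally weights:
  weight 0: 1 codewords.
  weight 2: 2 codewords.
  weight 3: 4 codewords.
  weight 4: 5 codewords.
  weight 5: 4 codewords.
Minimum distance d = smallest w > 0 with A_w > 0 = 2.
Sanity: Σ A_w = 16 = 2^4 = 16 ✓.


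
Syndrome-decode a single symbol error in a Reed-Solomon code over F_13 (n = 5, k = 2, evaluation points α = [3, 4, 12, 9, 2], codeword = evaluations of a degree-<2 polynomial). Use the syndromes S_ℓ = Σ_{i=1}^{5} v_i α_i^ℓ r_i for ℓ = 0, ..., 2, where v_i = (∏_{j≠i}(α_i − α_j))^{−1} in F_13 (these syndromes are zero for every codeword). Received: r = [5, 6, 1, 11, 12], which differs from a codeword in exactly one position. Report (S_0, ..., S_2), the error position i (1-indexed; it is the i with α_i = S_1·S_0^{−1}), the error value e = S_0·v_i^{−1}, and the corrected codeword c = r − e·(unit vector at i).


S = (6, 12, 11), error at position 5, error magnitude e = 8, c = [5, 6, 1, 11, 4].

Step 1: column multipliers v_i = (∏_{j≠i}(α_i − α_j))^{−1} mod 13.
  i = 1 (α = 3): (3−4)(3−12)(3−9)(3−2) = (−1)·(−9)·(−6)·1 = −54 ≡ 11, so v_1 = 11^{−1} = 6 (mod 13).
  i = 2 (α = 4): (4−3)(4−12)(4−9)(4−2) = 1·(−8)·(−5)·2 = 80 ≡ 2, so v_2 = 2^{−1} = 7 (mod 13).
  i = 3 (α = 12): (12−3)(12−4)(12−9)(12−2) = 9·8·3·10 = 2160 ≡ 2, so v_3 = 2^{−1} = 7 (mod 13).
  i = 4 (α = 9): (9−3)(9−4)(9−12)(9−2) = 6·5·(−3)·7 = −630 ≡ 7, so v_4 = 7^{−1} = 2 (mod 13).
  i = 5 (α = 2): (2−3)(2−4)(2−12)(2−9) = (−1)·(−2)·(−10)·(−7) = 140 ≡ 10, so v_5 = 10^{−1} = 4 (mod 13).
  v = [6, 7, 7, 2, 4].
Step 2: syndromes of r = [5, 6, 1, 11, 12] (all sums mod 13).
  S_0 = Σ v_i r_i = 6·5 + 7·6 + 7·1 + 2·11 + 4·12 = 149 ≡ 6.
  S_1 = Σ v_i α_i r_i = 6·3·5 + 7·4·6 + 7·12·1 + 2·9·11 + 4·2·12 = 636 ≡ 12.
  α_i^2 mod 13 = [9, 3, 1, 3, 4].
  S_2 = Σ v_i α_i^2 r_i = 6·9·5 + 7·3·6 + 7·1·1 + 2·3·11 + 4·4·12 = 661 ≡ 11.
  S = (6, 12, 11) ≠ 0, so r is not a codeword (an error is present).
Step 3: locate the error. For a single error e at position i, S_ℓ = v_i·e·α_i^ℓ, so α_err = S_1/S_0.
  S_0^{−1} = 6^{−1} = 11 (mod 13), so α_err = 12·11 = 132 ≡ 2 = α_5. Error position i = 5.
  Consistency check: S_2/S_1 = 11·12 = 132 ≡ 2 = α_err ✓ (single-error assumption holds).
Step 4: error magnitude e = S_0/v_5 = S_0·∏_{j≠5}(α_5 − α_j) = 6·10 = 60 ≡ 8 (mod 13).
Step 5: correct position 5: c_5 = r_5 − e = 12 − 8 ≡ 4 (mod 13). Hence c = [5, 6, 1, 11, 4].
  Check: interpolating c through the α_i gives m(x) = 2 + 1·x (degree < 2) with m(α_i) = c_i for every i, so c is indeed a codeword.


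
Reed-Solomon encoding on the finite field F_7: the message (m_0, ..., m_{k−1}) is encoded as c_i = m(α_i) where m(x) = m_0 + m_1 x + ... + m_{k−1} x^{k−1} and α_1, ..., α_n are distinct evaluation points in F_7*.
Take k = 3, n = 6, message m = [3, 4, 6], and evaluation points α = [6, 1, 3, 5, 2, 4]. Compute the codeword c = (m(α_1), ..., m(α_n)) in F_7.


c = [5, 6, 6, 5, 0, 3]

Message polynomial: m(x) = 3 + 4·x + 6·x^2 (mod 7).
For each evaluation point α_i, compute m(α_i) mod 7:
  α_1 = 6: Horner steps 6 → 5 → 5, so m(6) = 5.
  α_2 = 1: Horner steps 6 → 3 → 6, so m(1) = 6.
  α_3 = 3: Horner steps 6 → 1 → 6, so m(3) = 6.
  α_4 = 5: Horner steps 6 → 6 → 5, so m(5) = 5.
  α_5 = 2: Horner steps 6 → 2 → 0, so m(2) = 0.
  α_6 = 4: Horner steps 6 → 0 → 3, so m(4) = 3.
Codeword c = [5, 6, 6, 5, 0, 3] ∈ F_7^6.


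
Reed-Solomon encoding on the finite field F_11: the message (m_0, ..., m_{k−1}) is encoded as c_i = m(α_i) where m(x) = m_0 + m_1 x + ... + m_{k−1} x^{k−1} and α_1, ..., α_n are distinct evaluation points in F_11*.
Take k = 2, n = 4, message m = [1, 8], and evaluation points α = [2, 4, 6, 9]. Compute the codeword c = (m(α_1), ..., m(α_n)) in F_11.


c = [6, 0, 5, 7]

Message polynomial: m(x) = 1 + 8·x (mod 11).
For each evaluation point α_i, compute m(α_i) mod 11:
  α_1 = 2: Horner steps 8 → 6, so m(2) = 6.
  α_2 = 4: Horner steps 8 → 0, so m(4) = 0.
  α_3 = 6: Horner steps 8 → 5, so m(6) = 5.
  α_4 = 9: Horner steps 8 → 7, so m(9) = 7.
Codeword c = [6, 0, 5, 7] ∈ F_11^4.


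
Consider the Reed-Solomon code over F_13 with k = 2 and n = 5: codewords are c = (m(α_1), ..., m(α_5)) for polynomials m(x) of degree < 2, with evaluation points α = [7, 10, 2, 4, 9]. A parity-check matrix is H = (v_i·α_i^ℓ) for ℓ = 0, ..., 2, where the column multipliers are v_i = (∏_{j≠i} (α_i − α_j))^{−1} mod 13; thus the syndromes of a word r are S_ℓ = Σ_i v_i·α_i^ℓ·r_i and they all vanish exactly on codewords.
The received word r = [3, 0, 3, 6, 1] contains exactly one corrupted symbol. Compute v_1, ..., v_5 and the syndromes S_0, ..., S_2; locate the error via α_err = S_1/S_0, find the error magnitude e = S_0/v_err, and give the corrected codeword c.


S = (8, 3, 6), error at position 3, error magnitude e = 8, c = [3, 0, 8, 6, 1].

Step 1: column multipliers v_i = (∏_{j≠i}(α_i − α_j))^{−1} mod 13.
  i = 1 (α = 7): (7−10)(7−2)(7−4)(7−9) = (−3)·5·3·(−2) = 90 ≡ 12, so v_1 = 12^{−1} = 12 (mod 13).
  i = 2 (α = 10): (10−7)(10−2)(10−4)(10−9) = 3·8·6·1 = 144 ≡ 1, so v_2 = 1^{−1} = 1 (mod 13).
  i = 3 (α = 2): (2−7)(2−10)(2−4)(2−9) = (−5)·(−8)·(−2)·(−7) = 560 ≡ 1, so v_3 = 1^{−1} = 1 (mod 13).
  i = 4 (α = 4): (4−7)(4−10)(4−2)(4−9) = (−3)·(−6)·2·(−5) = −180 ≡ 2, so v_4 = 2^{−1} = 7 (mod 13).
  i = 5 (α = 9): (9−7)(9−10)(9−2)(9−4) = 2·(−1)·7·5 = −70 ≡ 8, so v_5 = 8^{−1} = 5 (mod 13).
  v = [12, 1, 1, 7, 5].
Step 2: syndromes of r = [3, 0, 3, 6, 1] (all sums mod 13).
  S_0 = Σ v_i r_i = 12·3 + 1·0 + 1·3 + 7·6 + 5·1 = 86 ≡ 8.
  S_1 = Σ v_i α_i r_i = 12·7·3 + 1·10·0 + 1·2·3 + 7·4·6 + 5·9·1 = 471 ≡ 3.
  α_i^2 mod 13 = [10, 9, 4, 3, 3].
  S_2 = Σ v_i α_i^2 r_i = 12·10·3 + 1·9·0 + 1·4·3 + 7·3·6 + 5·3·1 = 513 ≡ 6.
  S = (8, 3, 6) ≠ 0, so r is not a codeword (an error is present).
Step 3: locate the error. For a single error e at position i, S_ℓ = v_i·e·α_i^ℓ, so α_err = S_1/S_0.
  S_0^{−1} = 8^{−1} = 5 (mod 13), so α_err = 3·5 = 15 ≡ 2 = α_3. Error position i = 3.
  Consistency check: S_2/S_1 = 6·9 = 54 ≡ 2 = α_err ✓ (single-error assumption holds).
Step 4: error magnitude e = S_0/v_3 = S_0·∏_{j≠3}(α_3 − α_j) = 8·1 = 8 ≡ 8 (mod 13).
Step 5: correct position 3: c_3 = r_3 − e = 3 − 8 ≡ 8 (mod 13). Hence c = [3, 0, 8, 6, 1].
  Check: interpolating c through the α_i gives m(x) = 10 + 12·x (degree < 2) with m(α_i) = c_i for every i, so c is indeed a codeword.


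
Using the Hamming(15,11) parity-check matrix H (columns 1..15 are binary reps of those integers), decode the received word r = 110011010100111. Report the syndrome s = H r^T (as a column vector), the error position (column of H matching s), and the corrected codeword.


s = (1, 1, 1, 0)^T, error position = 14, corrected codeword c = 110011010100101

Compute s = H r^T mod 2 one row at a time:
  s_1 = 1 + 0 + 1 + 0 + 0 + 1 + 1 + 1 = 5 ≡ 1 (mod 2).
  s_2 = 0 + 1 + 1 + 0 + 0 + 1 + 1 + 1 = 5 ≡ 1 (mod 2).
  s_3 = 1 + 0 + 1 + 0 + 1 + 0 + 1 + 1 = 5 ≡ 1 (mod 2).
  s_4 = 1 + 0 + 1 + 0 + 0 + 0 + 1 + 1 = 4 ≡ 0 (mod 2).
s = (1, 1, 1, 0)^T — this equals column 14 of H (binary 1110), so error is at position 14.
Correct: flip bit 14 of r = 110011010100111 to get c = 110011010100101.


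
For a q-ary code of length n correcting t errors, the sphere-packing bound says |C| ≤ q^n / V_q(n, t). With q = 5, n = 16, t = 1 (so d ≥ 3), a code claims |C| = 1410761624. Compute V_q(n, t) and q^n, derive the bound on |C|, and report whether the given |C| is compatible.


V_q(n, t) = 65, q^n = 152587890625, Hamming bound = 2347506009, |C| = 1410761624 ≤ bound (satisfied).

Step 1: Compute V_q(n, t) = Σ_{j=0}^1 C(n, j) (q−1)^j.
  j = 0: C(16,0)·(4)^0 = 1·1 = 1.
  j = 1: C(16,1)·(4)^1 = 16·4 = 64.
  V_q(n, t) = 1 + 64 = 65.
Step 2: q^n = 5^16 = 152587890625.
Step 3: Hamming bound ⌊q^n / V_q(n,t)⌋ = ⌊152587890625/65⌋ = 2347506009.
Step 4: Compare |C| = 1410761624 to 2347506009: satisfied.
The claimed |C| lies below the Hamming bound.


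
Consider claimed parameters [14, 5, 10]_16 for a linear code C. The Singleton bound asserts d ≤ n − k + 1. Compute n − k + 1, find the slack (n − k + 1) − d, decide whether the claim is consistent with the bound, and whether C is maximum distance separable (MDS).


Singleton RHS = n − k + 1 = 10, slack = 0, bound satisfied, MDS.

Singleton bound: d ≤ n − k + 1.
Here n = 14, k = 5, so n − k + 1 = 10.
Given d = 10, check d ≤ 10: YES.
Slack = (n − k + 1) − d = 0.
The code is MDS (slack = 0).
Description: the claimed parameters are [14, 5, 10]_16; such a code would be MDS (meets Singleton bound).


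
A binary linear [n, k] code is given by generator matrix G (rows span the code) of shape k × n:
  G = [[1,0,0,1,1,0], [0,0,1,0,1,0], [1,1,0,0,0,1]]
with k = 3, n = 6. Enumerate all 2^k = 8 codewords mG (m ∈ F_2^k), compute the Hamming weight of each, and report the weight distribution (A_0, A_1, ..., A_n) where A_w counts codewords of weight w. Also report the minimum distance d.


Weight distribution: A_0 = 1, A_2 = 1, A_3 = 3, A_4 = 2, A_5 = 1. Minimum distance d = 2.

Enumerate all 2^3 = 8 messages m ∈ F_2^3.
For each, compute codeword c = mG in F_2^6, then tally its weight.
  m = 000 → c = 000000, weight = 0.
  m = 100 → c = 100110, weight = 3.
  m = 010 → c = 001010, weight = 2.
  m = 110 → c = 101100, weight = 3.
  m = 001 → c = 110001, weight = 3.
  m = 101 → c = 010111, weight = 4.
  m = 011 → c = 111011, weight = 5.
  m = 111 → c = 011101, weight = 4.
Tally weights:
  weight 0: 1 codewords.
  weight 2: 1 codewords.
  weight 3: 3 codewords.
  weight 4: 2 codewords.
  weight 5: 1 codewords.
Minimum distance d = smallest w > 0 with A_w > 0 = 2.
Sanity: Σ A_w = 8 = 2^3 = 8 ✓.


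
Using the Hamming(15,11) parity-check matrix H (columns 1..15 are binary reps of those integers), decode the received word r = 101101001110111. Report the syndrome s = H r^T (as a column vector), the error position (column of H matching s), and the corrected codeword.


s = (0, 1, 0, 0)^T, error position = 4, corrected codeword c = 101001001110111

Compute s = H r^T mod 2 one row at a time:
  s_1 = 0 + 1 + 1 + 1 + 0 + 1 + 1 + 1 = 6 ≡ 0 (mod 2).
  s_2 = 1 + 0 + 1 + 0 + 0 + 1 + 1 + 1 = 5 ≡ 1 (mod 2).
  s_3 = 0 + 1 + 1 + 0 + 1 + 1 + 1 + 1 = 6 ≡ 0 (mod 2).
  s_4 = 1 + 1 + 0 + 0 + 1 + 1 + 1 + 1 = 6 ≡ 0 (mod 2).
s = (0, 1, 0, 0)^T — this equals column 4 of H (binary 0100), so error is at position 4.
Correct: flip bit 4 of r = 101101001110111 to get c = 101001001110111.


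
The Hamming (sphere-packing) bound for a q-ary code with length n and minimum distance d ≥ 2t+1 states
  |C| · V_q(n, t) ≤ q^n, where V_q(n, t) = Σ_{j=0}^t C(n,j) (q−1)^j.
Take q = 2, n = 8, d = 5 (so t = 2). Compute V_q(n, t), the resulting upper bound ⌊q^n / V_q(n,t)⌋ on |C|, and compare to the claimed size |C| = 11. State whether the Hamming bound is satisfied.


V_q(n, t) = 37, q^n = 256, Hamming bound = 6, |C| = 11 > bound (violated).

Step 1: Compute V_q(n, t) = Σ_{j=0}^2 C(n, j) (q−1)^j.
  j = 0: C(8,0)·(1)^0 = 1·1 = 1.
  j = 1: C(8,1)·(1)^1 = 8·1 = 8.
  j = 2: C(8,2)·(1)^2 = 28·1 = 28.
  V_q(n, t) = 1 + 8 + 28 = 37.
Step 2: q^n = 2^8 = 256.
Step 3: Hamming bound ⌊q^n / V_q(n,t)⌋ = ⌊256/37⌋ = 6.
Step 4: Compare |C| = 11 to 6: violated.
The claimed |C| lies above the Hamming bound, so no 2-ary code of length 8 with d ≥ 5 can have 11 codewords.


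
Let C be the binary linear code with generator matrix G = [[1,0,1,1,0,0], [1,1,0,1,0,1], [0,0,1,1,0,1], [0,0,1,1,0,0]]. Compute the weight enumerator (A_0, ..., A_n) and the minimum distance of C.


Weight distribution: A_0 = 1, A_1 = 2, A_2 = 4, A_3 = 6, A_4 = 3. Minimum distance d = 1.

Enumerate all 2^4 = 16 messages m ∈ F_2^4.
For each, compute codeword c = mG in F_2^6, then tally its weight.
  m = 0000 → c = 000000, weight = 0.
  m = 1000 → c = 101100, weight = 3.
  m = 0100 → c = 110101, weight = 4.
  m = 1100 → c = 011001, weight = 3.
  m = 0010 → c = 001101, weight = 3.
  m = 1010 → c = 100001, weight = 2.
  m = 0110 → c = 111000, weight = 3.
  m = 1110 → c = 010100, weight = 2.
  m = 0001 → c = 001100, weight = 2.
  m = 1001 → c = 100000, weight = 1.
  m = 0101 → c = 111001, weight = 4.
  m = 1101 → c = 010101, weight = 3.
  m = 0011 → c = 000001, weight = 1.
  m = 1011 → c = 101101, weight = 4.
  m = 0111 → c = 110100, weight = 3.
  m = 1111 → c = 011000, weight = 2.
Tally weights:
  weight 0: 1 codewords.
  weight 1: 2 codewords.
  weight 2: 4 codewords.
  weight 3: 6 codewords.
  weight 4: 3 codewords.
Minimum distance d = smallest w > 0 with A_w > 0 = 1.
Sanity: Σ A_w = 16 = 2^4 = 16 ✓.


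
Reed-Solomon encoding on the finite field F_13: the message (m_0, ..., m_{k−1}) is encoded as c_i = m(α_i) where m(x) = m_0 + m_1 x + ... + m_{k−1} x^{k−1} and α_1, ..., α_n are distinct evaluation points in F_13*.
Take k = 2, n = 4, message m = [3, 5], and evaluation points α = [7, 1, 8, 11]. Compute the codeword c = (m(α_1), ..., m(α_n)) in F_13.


c = [12, 8, 4, 6]

Message polynomial: m(x) = 3 + 5·x (mod 13).
For each evaluation point α_i, compute m(α_i) mod 13:
  α_1 = 7: Horner steps 5 → 12, so m(7) = 12.
  α_2 = 1: Horner steps 5 → 8, so m(1) = 8.
  α_3 = 8: Horner steps 5 → 4, so m(8) = 4.
  α_4 = 11: Horner steps 5 → 6, so m(11) = 6.
Codeword c = [12, 8, 4, 6] ∈ F_13^4.


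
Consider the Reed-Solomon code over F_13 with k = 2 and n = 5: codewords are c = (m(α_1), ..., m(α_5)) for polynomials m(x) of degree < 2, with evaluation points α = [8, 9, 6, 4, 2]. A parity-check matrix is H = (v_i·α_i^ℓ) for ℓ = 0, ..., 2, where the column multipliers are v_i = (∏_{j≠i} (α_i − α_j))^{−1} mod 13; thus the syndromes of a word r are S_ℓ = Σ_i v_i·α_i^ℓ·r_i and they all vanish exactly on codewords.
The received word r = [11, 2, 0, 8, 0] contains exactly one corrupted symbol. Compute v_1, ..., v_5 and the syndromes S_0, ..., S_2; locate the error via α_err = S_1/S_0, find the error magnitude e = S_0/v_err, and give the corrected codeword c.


S = (4, 11, 1), error at position 3, error magnitude e = 10, c = [11, 2, 3, 8, 0].

Step 1: column multipliers v_i = (∏_{j≠i}(α_i − α_j))^{−1} mod 13.
  i = 1 (α = 8): (8−9)(8−6)(8−4)(8−2) = (−1)·2·4·6 = −48 ≡ 4, so v_1 = 4^{−1} = 10 (mod 13).
  i = 2 (α = 9): (9−8)(9−6)(9−4)(9−2) = 1·3·5·7 = 105 ≡ 1, so v_2 = 1^{−1} = 1 (mod 13).
  i = 3 (α = 6): (6−8)(6−9)(6−4)(6−2) = (−2)·(−3)·2·4 = 48 ≡ 9, so v_3 = 9^{−1} = 3 (mod 13).
  i = 4 (α = 4): (4−8)(4−9)(4−6)(4−2) = (−4)·(−5)·(−2)·2 = −80 ≡ 11, so v_4 = 11^{−1} = 6 (mod 13).
  i = 5 (α = 2): (2−8)(2−9)(2−6)(2−4) = (−6)·(−7)·(−4)·(−2) = 336 ≡ 11, so v_5 = 11^{−1} = 6 (mod 13).
  v = [10, 1, 3, 6, 6].
Step 2: syndromes of r = [11, 2, 0, 8, 0] (all sums mod 13).
  S_0 = Σ v_i r_i = 10·11 + 1·2 + 3·0 + 6·8 + 6·0 = 160 ≡ 4.
  S_1 = Σ v_i α_i r_i = 10·8·11 + 1·9·2 + 3·6·0 + 6·4·8 + 6·2·0 = 1090 ≡ 11.
  α_i^2 mod 13 = [12, 3, 10, 3, 4].
  S_2 = Σ v_i α_i^2 r_i = 10·12·11 + 1·3·2 + 3·10·0 + 6·3·8 + 6·4·0 = 1470 ≡ 1.
  S = (4, 11, 1) ≠ 0, so r is not a codeword (an error is present).
Step 3: locate the error. For a single error e at position i, S_ℓ = v_i·e·α_i^ℓ, so α_err = S_1/S_0.
  S_0^{−1} = 4^{−1} = 10 (mod 13), so α_err = 11·10 = 110 ≡ 6 = α_3. Error position i = 3.
  Consistency check: S_2/S_1 = 1·6 = 6 ≡ 6 = α_err ✓ (single-error assumption holds).
Step 4: error magnitude e = S_0/v_3 = S_0·∏_{j≠3}(α_3 − α_j) = 4·9 = 36 ≡ 10 (mod 13).
Step 5: correct position 3: c_3 = r_3 − e = 0 − 10 ≡ 3 (mod 13). Hence c = [11, 2, 3, 8, 0].
  Check: interpolating c through the α_i gives m(x) = 5 + 4·x (degree < 2) with m(α_i) = c_i for every i, so c is indeed a codeword.


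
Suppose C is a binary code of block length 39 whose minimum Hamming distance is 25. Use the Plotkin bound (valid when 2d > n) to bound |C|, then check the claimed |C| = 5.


Plotkin bound M ≤ 4; given |C| = 5 > bound (violated).

Check applicability: 2d = 50, n = 39.
2d − n = 11 > 0, so Plotkin applies.
Compute d/(2d−n) = 25/11 ≈ 2.2727.
⌊d/(2d−n)⌋ = 2.
Plotkin bound: M ≤ 2·2 = 4.
Given |C| = 5, check: VIOLATED.
This |C| is above the Plotkin bound, so no binary code with n = 39, d = 25 and 5 codewords exists.


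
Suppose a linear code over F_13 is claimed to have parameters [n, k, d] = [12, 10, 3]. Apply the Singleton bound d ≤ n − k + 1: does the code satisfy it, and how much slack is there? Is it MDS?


Singleton RHS = n − k + 1 = 3, slack = 0, bound satisfied, MDS.

Singleton bound: d ≤ n − k + 1.
Here n = 12, k = 10, so n − k + 1 = 3.
Given d = 3, check d ≤ 3: YES.
Slack = (n − k + 1) − d = 0.
The code is MDS (slack = 0).
Description: the claimed parameters are [12, 10, 3]_13; such a code would be MDS (meets Singleton bound).
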